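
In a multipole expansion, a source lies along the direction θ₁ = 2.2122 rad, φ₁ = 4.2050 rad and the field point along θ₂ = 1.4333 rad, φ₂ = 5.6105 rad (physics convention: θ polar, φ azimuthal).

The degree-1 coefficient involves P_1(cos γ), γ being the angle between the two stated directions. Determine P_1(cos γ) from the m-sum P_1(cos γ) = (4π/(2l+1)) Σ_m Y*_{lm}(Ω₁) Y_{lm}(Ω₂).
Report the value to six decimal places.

Expand P_1 via completeness: Σ_{m} conj(Y_{1,m}) at Ω₁ times Y_{1,m} at Ω₂ —
  m=-1: (-0.134511, -0.241953) × (0.267678, 0.213242) = (0.015589, -0.093449)  (running Σ = (0.015589, -0.093449))
  m=0: (-0.292341, -0.000000) × (0.066970, 0.000000) = (-0.019578, -0.000000)  (running Σ = (-0.003989, -0.093449))
  m=1: (0.134511, -0.241953) × (-0.267678, 0.213242) = (0.015589, 0.093449)  (running Σ = (0.011600, 0.000000))
Σ over m = (0.011600, 0.000000); ×(4π/3) → (0.048590, 0.000000). Real part: 0.048590

0.048590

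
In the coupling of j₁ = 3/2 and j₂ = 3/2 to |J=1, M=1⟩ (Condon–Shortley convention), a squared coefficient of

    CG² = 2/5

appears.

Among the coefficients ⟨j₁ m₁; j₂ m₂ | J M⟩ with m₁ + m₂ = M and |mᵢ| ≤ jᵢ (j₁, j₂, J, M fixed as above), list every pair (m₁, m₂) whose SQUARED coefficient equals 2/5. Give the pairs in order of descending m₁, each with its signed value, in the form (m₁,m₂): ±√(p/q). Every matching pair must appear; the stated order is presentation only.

Admissible pairs with m₁+m₂ = M = 1: (-1/2,3/2), (1/2,1/2), (3/2,-1/2)
  (m₁,m₂)=(3/2,-1/2): CG² = 3/10, CG = +√(3/10)
  (m₁,m₂)=(1/2,1/2): CG² = 2/5, CG = −√(2/5)   ← matches the target
  (m₁,m₂)=(-1/2,3/2): CG² = 3/10, CG = +√(3/10)
Pairs with CG² = 2/5: (1/2,1/2): −√(2/5)

(1/2,1/2): −√(2/5)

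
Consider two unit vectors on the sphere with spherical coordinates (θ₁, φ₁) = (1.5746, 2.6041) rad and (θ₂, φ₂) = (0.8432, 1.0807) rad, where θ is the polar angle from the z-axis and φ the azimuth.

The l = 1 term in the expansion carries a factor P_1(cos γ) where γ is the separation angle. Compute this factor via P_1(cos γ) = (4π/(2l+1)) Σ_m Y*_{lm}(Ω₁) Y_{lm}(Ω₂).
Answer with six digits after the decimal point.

0.032851

Summing Y*_{l m}(θ₁,φ₁)·Y_{l m}(θ₂,φ₂) over m ∈ [−1, 1]; prefactor 4π/(2·1+1) = 4.188790:
  m=-1: Y*=-0.29678 + 0.17689j  Y=0.12145 - 0.22764j  product 0.00422 + 0.08904j
  m=+0: Y*=-0.00186 + 0.00000j  Y=0.32496 + 0.00000j  product -0.00060 + 0.00000j
  m=+1: Y*=0.29678 + 0.17689j  Y=-0.12145 - 0.22764j  product 0.00422 - 0.08904j
Σ over m = 0.00784 + 0.00000j; ×(4π/3) → 0.03285 + 0.00000j. Real part: 0.032851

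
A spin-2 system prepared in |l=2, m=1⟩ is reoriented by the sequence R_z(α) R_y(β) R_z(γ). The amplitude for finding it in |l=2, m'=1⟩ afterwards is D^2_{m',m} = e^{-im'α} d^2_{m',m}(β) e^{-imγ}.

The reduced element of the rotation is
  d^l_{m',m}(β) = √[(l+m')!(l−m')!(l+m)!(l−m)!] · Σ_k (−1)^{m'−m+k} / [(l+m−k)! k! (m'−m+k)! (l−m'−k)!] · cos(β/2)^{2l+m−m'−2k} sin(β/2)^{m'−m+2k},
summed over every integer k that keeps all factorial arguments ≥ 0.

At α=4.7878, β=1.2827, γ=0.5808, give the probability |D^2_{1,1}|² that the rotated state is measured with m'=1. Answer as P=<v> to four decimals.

First d^2_{1,1}(β=1.2827), then the phase factors e^{-i(1)α} and e^{-i(1)γ}:
With c≡cos(β/2)=0.801289 and s≡sin(β/2)=0.598278, N=[6·1·6·1]^{1/2}=6.000000
k∈{0,1} keeps every argument non-negative
  k=0: (−1)^0·6.0000/(6)·0.8013^4·0.5983^0 = +0.412246
  k=1: (−1)^1·6.0000/(2)·0.8013^2·0.5983^2 = -0.689454
d^2_{1,1}(1.2827) = +0.412246 -0.689454 = -0.277208
|D^2_{1,1}|² = |d^2_{1,1}(β)|² = (-0.277208)² = 0.076844 (the z-rotation phases have unit modulus)

P=0.0768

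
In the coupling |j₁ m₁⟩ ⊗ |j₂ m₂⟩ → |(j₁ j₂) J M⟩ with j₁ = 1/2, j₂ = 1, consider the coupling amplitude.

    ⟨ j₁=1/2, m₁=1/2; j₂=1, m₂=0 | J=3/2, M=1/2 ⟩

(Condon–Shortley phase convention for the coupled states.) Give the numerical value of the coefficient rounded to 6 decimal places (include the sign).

√[4·0!1!2!/4! · 1!0!1!1!2!1!] = √(2/3)
  +(−1)^0/∏(0,0,0,1,1,1)! = 1  (running 1)
⟨..|..⟩ = √(2/3)·(1) = +0.816497

+0.816497  (= +√(2/3))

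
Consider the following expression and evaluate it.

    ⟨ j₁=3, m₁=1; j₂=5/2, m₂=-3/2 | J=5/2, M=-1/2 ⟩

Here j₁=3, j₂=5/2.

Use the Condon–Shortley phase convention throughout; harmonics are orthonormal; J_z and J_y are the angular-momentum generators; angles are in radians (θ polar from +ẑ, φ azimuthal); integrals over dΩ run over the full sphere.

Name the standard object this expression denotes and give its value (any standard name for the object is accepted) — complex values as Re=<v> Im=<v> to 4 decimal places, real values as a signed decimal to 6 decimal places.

Clebsch–Gordan coefficient, −√(1/35) ≈ -0.169031

This is a Clebsch–Gordan (vector-coupling) coefficient.
√[6·3!3!2!/9! · 4!2!1!4!2!3!] = √(576/35)
  +(−1)^0/∏(0,3,2,1,1,1)! = 1/12  (running 1/12)
  +(−1)^1/∏(1,2,1,0,2,2)! = -1/8  (running -1/24)
⟨..|..⟩ = √(576/35)·(-1/24) = -0.169031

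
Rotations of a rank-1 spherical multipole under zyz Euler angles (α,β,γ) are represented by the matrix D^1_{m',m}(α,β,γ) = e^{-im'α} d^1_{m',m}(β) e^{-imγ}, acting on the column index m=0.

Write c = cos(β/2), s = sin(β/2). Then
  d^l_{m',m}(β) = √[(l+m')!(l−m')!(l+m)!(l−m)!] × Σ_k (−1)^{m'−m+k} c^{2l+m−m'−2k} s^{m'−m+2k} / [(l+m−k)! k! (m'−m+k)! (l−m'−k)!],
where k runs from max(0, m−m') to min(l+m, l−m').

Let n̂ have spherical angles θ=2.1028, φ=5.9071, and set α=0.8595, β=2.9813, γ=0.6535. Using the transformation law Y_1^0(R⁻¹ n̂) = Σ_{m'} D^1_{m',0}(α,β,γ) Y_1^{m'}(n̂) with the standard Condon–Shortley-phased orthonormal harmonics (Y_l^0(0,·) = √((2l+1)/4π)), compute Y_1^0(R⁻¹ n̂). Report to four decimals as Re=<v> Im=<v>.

Need the full column D^1_{m',0} for m'=−1..1 at α=0.8595, β=2.9813, γ=0.6535.
cos(β/2)=0.080061, sin(β/2)=0.996790
d^1_{-1,0}: single k=1 term ⇒ +0.112859;  D = +0.073676+0.085493i
d^1_{0,0}: k∈[0..1] ⇒ +0.006410 -0.993590 = -0.987181;  D = -0.987181+0.000000i
d^1_{1,0}: single k=0 term ⇒ -0.112859;  D = -0.073676+0.085493i
Y_1^{m'}(θ=2.1028,φ=5.9071) and Σ D·Y over m':
  (+0.0737+0.0855i)·(+0.2769+0.1094i)  (-0.9872+0.0000i)·(-0.2478+0.0000i)  (-0.0737+0.0855i)·(-0.2769+0.1094i)
Y_1^0(R⁻¹ n̂) = +0.266781+0.000000i

Re=0.2668 Im=0.0000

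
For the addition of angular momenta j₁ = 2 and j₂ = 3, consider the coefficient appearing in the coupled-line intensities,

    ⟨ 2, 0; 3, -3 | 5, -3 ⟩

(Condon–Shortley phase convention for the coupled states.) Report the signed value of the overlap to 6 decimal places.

+0.365148

j₁+j₂−J=0  J+j₁−j₂=4  J−j₁+j₂=6  j₁+j₂+J+1=11
(j₁±m₁, j₂±m₂, J±M) = (2,2,0,6,2,8)
P² = 1105920
sum k=0..0:
  [0] +1/2880 = 1/2880
S = 1/2880
C² = P²·S² = 2/15 ; C = +0.365148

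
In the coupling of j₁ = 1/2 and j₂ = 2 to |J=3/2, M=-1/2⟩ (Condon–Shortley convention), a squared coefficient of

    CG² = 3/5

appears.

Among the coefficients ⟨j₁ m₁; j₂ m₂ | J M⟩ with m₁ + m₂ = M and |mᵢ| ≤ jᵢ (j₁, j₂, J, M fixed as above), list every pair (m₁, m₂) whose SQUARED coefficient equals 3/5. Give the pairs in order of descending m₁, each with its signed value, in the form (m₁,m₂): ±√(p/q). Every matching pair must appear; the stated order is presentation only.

(1/2,-1): +√(3/5)

Admissible pairs with m₁+m₂ = M = -1/2: (-1/2,0), (1/2,-1)
  (m₁,m₂)=(1/2,-1): CG² = 3/5, CG = +√(3/5)   ← matches the target
  (m₁,m₂)=(-1/2,0): CG² = 2/5, CG = −√(2/5)
Pairs with CG² = 3/5: (1/2,-1): +√(3/5)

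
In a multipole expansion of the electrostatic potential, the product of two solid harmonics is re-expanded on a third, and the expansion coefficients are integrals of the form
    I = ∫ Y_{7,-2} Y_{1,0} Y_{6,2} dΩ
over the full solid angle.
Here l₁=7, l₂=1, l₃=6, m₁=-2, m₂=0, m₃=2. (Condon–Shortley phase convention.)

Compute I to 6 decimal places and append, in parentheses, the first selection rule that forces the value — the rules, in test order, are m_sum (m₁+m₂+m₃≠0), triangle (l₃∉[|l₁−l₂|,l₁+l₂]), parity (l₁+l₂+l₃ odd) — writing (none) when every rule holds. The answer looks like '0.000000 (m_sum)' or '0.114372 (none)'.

Checks pass: Σm=0; 14 even; l₃=6∈[6,8].
(2·7+1)(2·1+1)(2·6+1) = 585
Δ: 2! 12! 0! / 15! → 1/1365
sum: t=1:−1/518400 = -1/518400
3j²(7 1 6; 0 0 0) = Δ·Π!·Σ² = 7/195  (sign -1)
sum: t=1:−1/967680 = -1/967680
3j²(7 1 6; -2 0 2) = Δ·Π!·Σ² = 3/91  (sign -1)
combine: 4πI² = 585·7/195·3/91 = 9/13
take √, sign +1: I = 0.23471705
No selection rule forces the value: the integral is nonzero (none).

0.234717 (none)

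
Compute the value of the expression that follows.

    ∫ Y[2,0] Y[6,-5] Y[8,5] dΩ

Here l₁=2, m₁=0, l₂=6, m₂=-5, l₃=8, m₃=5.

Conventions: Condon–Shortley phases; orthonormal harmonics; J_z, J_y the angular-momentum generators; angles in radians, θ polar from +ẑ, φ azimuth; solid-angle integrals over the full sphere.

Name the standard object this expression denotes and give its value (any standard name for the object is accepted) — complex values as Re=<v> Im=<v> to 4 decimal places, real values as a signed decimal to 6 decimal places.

This is a Gaunt coefficient — the integral of a triple product of spherical harmonics over the sphere.
Rules hold: Σm=0, L=16 even, 4≤8≤8.
N = 5·13·17 = 1105
Δ = 0!·4!·12!/17! = 1/30940
Racah Σ t=0..0: t=0:+1/2073600 = 1/2073600
⇒ 3j(2 6 8; 0 0 0)² = 28/1105, sgn +1
Racah Σ t=0..0: t=0:+1/159667200 = 1/159667200
⇒ 3j(2 6 8; 0 -5 5)² = 9/1190, sgn -1
4πI² = N·(3j₀)²·(3jₘ)² = 18/85
I = -1·√(0.211765/4π) = -0.12981410

Gaunt coefficient, -0.129814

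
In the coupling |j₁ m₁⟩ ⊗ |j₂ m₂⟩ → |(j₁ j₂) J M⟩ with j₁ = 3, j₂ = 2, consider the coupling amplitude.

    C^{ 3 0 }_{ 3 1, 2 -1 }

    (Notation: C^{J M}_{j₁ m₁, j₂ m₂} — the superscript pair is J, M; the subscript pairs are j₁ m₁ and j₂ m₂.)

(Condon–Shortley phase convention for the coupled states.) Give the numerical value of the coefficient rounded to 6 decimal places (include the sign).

+√(1/30) = +0.182574

√[7·2!4!2!/9! · 4!2!1!3!3!3!] = √(96/5)
  +(−1)^0/∏(0,2,2,1,2,1)! = 1/8  (running 1/8)
  +(−1)^1/∏(1,1,1,0,3,2)! = -1/12  (running 1/24)
⟨..|..⟩ = √(96/5)·(1/24) = +0.182574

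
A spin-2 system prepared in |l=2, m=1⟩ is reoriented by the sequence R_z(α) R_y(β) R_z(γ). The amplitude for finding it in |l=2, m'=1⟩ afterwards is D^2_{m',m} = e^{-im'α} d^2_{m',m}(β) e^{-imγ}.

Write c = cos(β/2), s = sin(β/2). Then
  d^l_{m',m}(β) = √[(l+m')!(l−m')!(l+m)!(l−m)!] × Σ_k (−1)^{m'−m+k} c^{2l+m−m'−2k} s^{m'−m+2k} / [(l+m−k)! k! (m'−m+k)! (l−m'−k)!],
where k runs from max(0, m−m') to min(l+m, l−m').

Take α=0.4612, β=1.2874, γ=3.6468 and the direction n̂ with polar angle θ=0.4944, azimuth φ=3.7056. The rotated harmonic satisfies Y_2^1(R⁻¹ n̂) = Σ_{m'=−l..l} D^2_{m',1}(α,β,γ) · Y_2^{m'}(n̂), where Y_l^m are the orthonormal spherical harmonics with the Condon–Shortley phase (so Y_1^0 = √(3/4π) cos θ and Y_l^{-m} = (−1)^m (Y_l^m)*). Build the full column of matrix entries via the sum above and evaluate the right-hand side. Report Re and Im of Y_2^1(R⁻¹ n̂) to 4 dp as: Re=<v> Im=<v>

Re=0.1405 Im=-0.0688

Need the full column D^2_{m',1} for m'=−2..2 at α=0.4612, β=1.2874, γ=3.6468.
cos(β/2)=0.799881, sin(β/2)=0.600159
d^2_{-2,1}: single k=3 term ⇒ +0.345823;  D = -0.316162-0.140126i
d^2_{-1,1}: k∈[2..3] ⇒ +0.691360 -0.129738 = +0.561623;  D = -0.561079+0.024708i
d^2_{0,1}: k∈[1..2] ⇒ +0.752346 -0.423545 = +0.328801;  D = -0.287725+0.159136i
d^2_{1,1}: k∈[0..1] ⇒ +0.409356 -0.691360 = -0.282005;  D = +0.160252-0.232047i
d^2_{2,1}: single k=0 term ⇒ -0.614288;  D = +0.087659-0.608001i
Y_2^{m'}(θ=0.4944,φ=3.7056) and Σ D·Y over m':
  (-0.3162-0.1401i)·(+0.0373-0.0786i)  (-0.5611+0.0247i)·(-0.2727+0.1725i)  (-0.2877+0.1591i)·(+0.4177+0.0000i)  (+0.1603-0.2320i)·(+0.2727+0.1725i)  (+0.0877-0.6080i)·(+0.0373+0.0786i)
Y_2^1(R⁻¹ n̂) = +0.140531-0.068825i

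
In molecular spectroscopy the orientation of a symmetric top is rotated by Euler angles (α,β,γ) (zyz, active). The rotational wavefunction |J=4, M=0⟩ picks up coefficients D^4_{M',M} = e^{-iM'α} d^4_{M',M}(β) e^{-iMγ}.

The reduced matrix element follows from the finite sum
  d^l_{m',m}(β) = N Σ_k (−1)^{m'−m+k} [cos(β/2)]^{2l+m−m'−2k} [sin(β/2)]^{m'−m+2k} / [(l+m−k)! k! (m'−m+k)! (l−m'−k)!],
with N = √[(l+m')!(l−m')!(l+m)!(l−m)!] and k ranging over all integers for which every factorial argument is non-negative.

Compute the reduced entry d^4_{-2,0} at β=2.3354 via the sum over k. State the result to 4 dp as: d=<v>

d=0.4847

d^4_{-2,0}(β=2.3354) via the finite sum:
Half-angle: c=0.392268, s=0.919851. N=√(2·720·24·24)=910.735966
k∈{2,3,4} keeps every argument non-negative
  k=2: (−1)^0·910.7360/(96)·0.3923^6·0.9199^2 = +0.029245
  k=3: (−1)^1·910.7360/(36)·0.3923^4·0.9199^4 = -0.428838
  k=4: (−1)^2·910.7360/(96)·0.3923^2·0.9199^6 = +0.884285
d^4_{-2,0}(2.3354) = +0.029245 -0.428838 +0.884285 = +0.484693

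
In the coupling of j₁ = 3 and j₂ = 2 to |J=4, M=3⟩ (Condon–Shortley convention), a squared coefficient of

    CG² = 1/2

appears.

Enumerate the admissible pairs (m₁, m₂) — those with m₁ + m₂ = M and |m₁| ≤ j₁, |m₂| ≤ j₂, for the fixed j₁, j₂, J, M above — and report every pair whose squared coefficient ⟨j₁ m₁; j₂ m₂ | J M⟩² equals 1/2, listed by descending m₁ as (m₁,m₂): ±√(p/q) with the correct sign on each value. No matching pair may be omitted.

Admissible pairs with m₁+m₂ = M = 3: (1,2), (2,1), (3,0)
  (m₁,m₂)=(3,0): CG² = 9/20, CG = +√(9/20)
  (m₁,m₂)=(2,1): CG² = 1/20, CG = +√(1/20)
  (m₁,m₂)=(1,2): CG² = 1/2, CG = −√(1/2)   ← matches the target
Pairs with CG² = 1/2: (1,2): −√(1/2)

(1,2): −√(1/2)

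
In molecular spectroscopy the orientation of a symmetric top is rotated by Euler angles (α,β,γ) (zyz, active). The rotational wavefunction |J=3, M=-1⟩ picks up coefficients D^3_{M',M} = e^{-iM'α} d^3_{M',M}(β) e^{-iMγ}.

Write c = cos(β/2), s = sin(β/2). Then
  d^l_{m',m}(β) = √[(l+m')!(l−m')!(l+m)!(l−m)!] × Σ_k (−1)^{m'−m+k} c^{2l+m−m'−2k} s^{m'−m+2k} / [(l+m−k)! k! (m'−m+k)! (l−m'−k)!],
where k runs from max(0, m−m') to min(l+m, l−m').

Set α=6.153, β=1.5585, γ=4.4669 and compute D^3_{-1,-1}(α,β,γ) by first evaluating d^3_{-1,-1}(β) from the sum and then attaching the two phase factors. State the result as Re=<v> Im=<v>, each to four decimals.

Re=0.0520 Im=0.1319

First d^3_{-1,-1}(β=1.5585), then the phase factors e^{-i(-1)α} and e^{-i(-1)γ}:
With c≡cos(β/2)=0.711441 and s≡sin(β/2)=0.702746, N=[2·24·2·24]^{1/2}=48.000000
k∈{0,1,2} keeps every argument non-negative
  k=0: (−1)^0·48.0000/(48)·0.7114^6·0.7027^0 = +0.129668
  k=1: (−1)^1·48.0000/(6)·0.7114^4·0.7027^2 = -1.012143
  k=2: (−1)^2·48.0000/(8)·0.7114^2·0.7027^4 = +0.740666
d^3_{-1,-1}(1.5585) = +0.129668 -1.012143 +0.740666 = -0.141809
Attach z-rotation phases: D = e^{-i(-1)(6.1530)}·(-0.141809)·e^{-i(-1)(4.4669)} = +0.052030+0.131919i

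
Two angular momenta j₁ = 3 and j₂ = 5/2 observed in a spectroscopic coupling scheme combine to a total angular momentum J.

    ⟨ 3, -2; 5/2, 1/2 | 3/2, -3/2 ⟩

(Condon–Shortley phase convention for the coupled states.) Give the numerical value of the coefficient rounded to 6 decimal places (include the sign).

triangle: 4!×2!×1!/8! = 48/40320
(j±m)!: 1!×5!×3!×2!×0!×3! = 8640
prefactor² = (2J+1)×Δ×N² = 288/7
  k=3: −1/(3!×1!×2!×0!×0!×1!) = -1/12
Σ = -1/12  ⇒  CG² = 288/7×(-1/12)² = 2/7
CG = −√(2/7) = -0.534522

−√(2/7) ≈ -0.534522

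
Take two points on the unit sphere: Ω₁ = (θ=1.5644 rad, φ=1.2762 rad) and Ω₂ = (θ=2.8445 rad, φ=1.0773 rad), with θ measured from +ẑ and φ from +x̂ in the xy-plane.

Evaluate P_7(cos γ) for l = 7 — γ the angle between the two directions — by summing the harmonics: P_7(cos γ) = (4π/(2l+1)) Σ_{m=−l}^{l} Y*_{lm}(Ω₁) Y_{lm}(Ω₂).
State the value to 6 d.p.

-0.250219

Summing Y*_{l m}(θ₁,φ₁)·Y_{l m}(θ₂,φ₂) over m ∈ [−7, 7]; prefactor 4π/(2·7+1) = 0.837758:
  [-7]  conj(Y_{7,-7})(Ω₁) = -0.44081 + 0.23591j ; Y_{7,-7}(Ω₂) = 0.00003 - 0.00009j ; Δ = 0.00001 + 0.00005j
  [-6]  conj(Y_{7,-6})(Ω₁) = 0.00234 + 0.01173j ; Y_{7,-6}(Ω₂) = -0.00111 + 0.00020j ; Δ = -0.00000 - 0.00001j
  [-5]  conj(Y_{7,-5})(Ω₁) = -0.36494 - 0.03581j ; Y_{7,-5}(Ω₂) = 0.00536 + 0.00671j ; Δ = -0.00172 - 0.00264j
  [-4]  conj(Y_{7,-4})(Ω₁) = -0.00538 + 0.01301j ; Y_{7,-4}(Ω₂) = 0.01797 - 0.04212j ; Δ = 0.00045 + 0.00046j
  [-3]  conj(Y_{7,-3})(Ω₁) = -0.25636 - 0.21030j ; Y_{7,-3}(Ω₂) = -0.17192 + 0.01557j ; Δ = 0.04735 + 0.03216j
  [-2]  conj(Y_{7,-2})(Ω₁) = -0.01248 + 0.00834j ; Y_{7,-2}(Ω₂) = 0.24004 + 0.36336j ; Δ = -0.00602 - 0.00253j
  [-1]  conj(Y_{7,-1})(Ω₁) = -0.09263 - 0.30527j ; Y_{7,-1}(Ω₂) = 0.28810 - 0.53561j ; Δ = -0.19019 - 0.03834j
  [+0]  conj(Y_{7,0})(Ω₁) = -0.01528 + 0.00000j ; Y_{7,0}(Ω₂) = -0.10327 + 0.00000j ; Δ = 0.00158 + 0.00000j
  [+1]  conj(Y_{7,1})(Ω₁) = 0.09263 - 0.30527j ; Y_{7,1}(Ω₂) = -0.28810 - 0.53561j ; Δ = -0.19019 + 0.03834j
  [+2]  conj(Y_{7,2})(Ω₁) = -0.01248 - 0.00834j ; Y_{7,2}(Ω₂) = 0.24004 - 0.36336j ; Δ = -0.00602 + 0.00253j
  [+3]  conj(Y_{7,3})(Ω₁) = 0.25636 - 0.21030j ; Y_{7,3}(Ω₂) = 0.17192 + 0.01557j ; Δ = 0.04735 - 0.03216j
  [+4]  conj(Y_{7,4})(Ω₁) = -0.00538 - 0.01301j ; Y_{7,4}(Ω₂) = 0.01797 + 0.04212j ; Δ = 0.00045 - 0.00046j
  [+5]  conj(Y_{7,5})(Ω₁) = 0.36494 - 0.03581j ; Y_{7,5}(Ω₂) = -0.00536 + 0.00671j ; Δ = -0.00172 + 0.00264j
  [+6]  conj(Y_{7,6})(Ω₁) = 0.00234 - 0.01173j ; Y_{7,6}(Ω₂) = -0.00111 - 0.00020j ; Δ = -0.00000 + 0.00001j
  [+7]  conj(Y_{7,7})(Ω₁) = 0.44081 + 0.23591j ; Y_{7,7}(Ω₂) = -0.00003 - 0.00009j ; Δ = 0.00001 - 0.00005j
Accumulated sum -0.29868 - 0.00000j; after 4π/(2l+1) scaling, -0.25022 - 0.00000j ⇒ P_7 = -0.250219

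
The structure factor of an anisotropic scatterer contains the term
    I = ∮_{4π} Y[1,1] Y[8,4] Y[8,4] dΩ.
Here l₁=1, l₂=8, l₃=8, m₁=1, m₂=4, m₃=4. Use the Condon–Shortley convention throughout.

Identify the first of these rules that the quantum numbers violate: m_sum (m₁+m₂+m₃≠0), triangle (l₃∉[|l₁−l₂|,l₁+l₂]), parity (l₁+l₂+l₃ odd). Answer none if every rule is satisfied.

m_sum

Σmᵢ = 9  ✗
l₃∈[|l₁−l₂|,l₁+l₂]=[7,9], have l₃=8
Σlᵢ = 17 ⇒ odd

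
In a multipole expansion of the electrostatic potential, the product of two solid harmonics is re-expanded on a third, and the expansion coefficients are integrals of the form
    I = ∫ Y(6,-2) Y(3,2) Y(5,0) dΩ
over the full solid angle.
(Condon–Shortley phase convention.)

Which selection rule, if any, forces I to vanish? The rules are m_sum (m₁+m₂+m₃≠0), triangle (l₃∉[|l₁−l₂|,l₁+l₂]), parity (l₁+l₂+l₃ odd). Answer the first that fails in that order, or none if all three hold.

none

Σmᵢ = 0  ✓
l₃∈[|l₁−l₂|,l₁+l₂]=[3,9], have l₃=5  ✓
Σlᵢ = 14 ⇒ even  ✓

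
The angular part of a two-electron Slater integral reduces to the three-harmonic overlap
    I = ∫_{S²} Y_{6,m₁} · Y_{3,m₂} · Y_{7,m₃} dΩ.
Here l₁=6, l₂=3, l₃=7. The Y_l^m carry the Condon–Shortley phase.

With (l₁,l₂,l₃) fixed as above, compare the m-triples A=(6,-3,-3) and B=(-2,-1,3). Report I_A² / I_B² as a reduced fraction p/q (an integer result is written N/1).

33/1024

Shared (l₁,l₂,l₃)=(6,3,7): N and (l;000)² cancel in I_A²/I_B².
A: Δ = 2!·10!·4!/17! = 1/2042040; Racah Σ t=0..0: t=0:+1/174182400 = 1/174182400; ⇒ 3j(6 3 7; 6 -3 -3)² = 3/6188, sgn +1
B: Δ = 2!·10!·4!/17! = 1/2042040; Racah Σ t=0..2: t=0:+1/645120 t=1:−1/181440 t=2:+1/829440 = -1/362880; ⇒ 3j(6 3 7; -2 -1 3)² = 256/17017, sgn -1
I_A²/I_B² = (3/6188)/(256/17017) = 33/1024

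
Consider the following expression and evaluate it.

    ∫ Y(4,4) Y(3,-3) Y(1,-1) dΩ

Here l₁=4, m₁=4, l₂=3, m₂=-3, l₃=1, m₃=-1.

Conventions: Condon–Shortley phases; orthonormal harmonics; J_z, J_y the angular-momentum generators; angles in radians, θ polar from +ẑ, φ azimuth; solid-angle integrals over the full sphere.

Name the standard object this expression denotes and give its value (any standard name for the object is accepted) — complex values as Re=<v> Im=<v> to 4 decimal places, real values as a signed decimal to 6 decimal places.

This is a Gaunt coefficient — the integral of a triple product of spherical harmonics over the sphere.
Rules hold: Σm=0, L=8 even, 1≤1≤7.
N = 9·7·3 = 189
Δ = 6!·2!·0!/9! = 1/252
Racah Σ t=3..3: t=3:−1/36 = -1/36
⇒ 3j(4 3 1; 0 0 0)² = 4/63, sgn +1
Racah Σ t=0..0: t=0:+1/1440 = 1/1440
⇒ 3j(4 3 1; 4 -3 -1)² = 1/9, sgn +1
4πI² = N·(3j₀)²·(3jₘ)² = 4/3
I = +1·√(1.33333/4π) = 0.32573501

Gaunt coefficient, +0.325735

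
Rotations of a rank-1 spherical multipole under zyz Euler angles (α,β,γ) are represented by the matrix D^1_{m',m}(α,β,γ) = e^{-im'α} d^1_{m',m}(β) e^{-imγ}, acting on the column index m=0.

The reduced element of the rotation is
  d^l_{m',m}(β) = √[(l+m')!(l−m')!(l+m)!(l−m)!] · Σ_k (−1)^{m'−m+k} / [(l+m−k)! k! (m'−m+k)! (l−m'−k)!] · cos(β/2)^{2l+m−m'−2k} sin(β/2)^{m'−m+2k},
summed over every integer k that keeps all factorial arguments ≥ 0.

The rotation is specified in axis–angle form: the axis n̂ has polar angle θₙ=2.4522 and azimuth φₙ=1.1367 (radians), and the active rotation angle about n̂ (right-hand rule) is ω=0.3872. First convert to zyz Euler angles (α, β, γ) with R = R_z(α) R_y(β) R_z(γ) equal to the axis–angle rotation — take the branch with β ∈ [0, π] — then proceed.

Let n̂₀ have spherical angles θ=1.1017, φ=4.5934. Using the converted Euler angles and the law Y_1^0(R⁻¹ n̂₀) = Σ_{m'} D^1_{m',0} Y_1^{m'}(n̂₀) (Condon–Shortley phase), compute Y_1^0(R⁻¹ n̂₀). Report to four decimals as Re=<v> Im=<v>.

Re=0.2618 Im=0.0000

Axis–angle → zyz. n̂ = (sinθₙcosφₙ, sinθₙsinφₙ, cosθₙ) = (+0.267525, +0.577074, -0.771632), ω = 0.3872.
R = I cosω + sinω [n̂]ₓ + (1−cosω) n̂n̂ᵀ gives
  R = [+0.931268, +0.302795, +0.202619; -0.279937, +0.950623, -0.133981; -0.233183, +0.068052, +0.970049]
β = atan2(√(R₁₃²+R₂₃²), R₃₃) = 0.245365; α = atan2(R₂₃, R₁₃) mod 2π = 5.698945; γ = atan2(R₃₂, −R₃₁) mod 2π = 0.283952
Need the full column D^1_{m',0} for m'=−1..1 at α=5.6989, β=0.2454, γ=0.2840.
cos(β/2)=0.992484, sin(β/2)=0.122375
d^1_{-1,0}: single k=1 term ⇒ +0.171764;  D = +0.143273-0.094739i
d^1_{0,0}: k∈[0..1] ⇒ +0.985024 -0.014976 = +0.970049;  D = +0.970049+0.000000i
d^1_{1,0}: single k=0 term ⇒ -0.171764;  D = -0.143273-0.094739i
Y_1^{m'}(θ=1.1017,φ=4.5934) and Σ D·Y over m':
  (+0.1433-0.0947i)·(-0.0366+0.3060i)  (+0.9700+0.0000i)·(+0.2209+0.0000i)  (-0.1433-0.0947i)·(+0.0366+0.3060i)
Y_1^0(R⁻¹ n̂) = +0.261768+0.000000i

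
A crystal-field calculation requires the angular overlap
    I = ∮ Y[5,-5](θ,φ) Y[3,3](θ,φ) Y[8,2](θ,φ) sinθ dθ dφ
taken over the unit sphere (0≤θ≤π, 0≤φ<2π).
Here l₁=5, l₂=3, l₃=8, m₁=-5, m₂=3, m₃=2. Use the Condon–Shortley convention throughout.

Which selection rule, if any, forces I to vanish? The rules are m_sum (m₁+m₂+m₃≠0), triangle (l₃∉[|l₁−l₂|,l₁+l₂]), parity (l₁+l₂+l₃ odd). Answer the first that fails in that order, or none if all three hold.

m₁+m₂+m₃ = -5 + 3 + 2 = 0  ✓
triangle: |5−3|=2 ≤ l₃=8 ≤ 5+3=8  ✓
parity: l₁+l₂+l₃ = 16 is even  ✓

none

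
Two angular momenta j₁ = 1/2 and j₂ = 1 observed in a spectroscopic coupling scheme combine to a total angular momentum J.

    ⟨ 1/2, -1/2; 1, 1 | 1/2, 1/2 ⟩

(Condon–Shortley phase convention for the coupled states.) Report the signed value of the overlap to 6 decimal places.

triangle: 1!×0!×1!/3! = 1/6
(j±m)!: 0!×1!×2!×0!×1!×0! = 2
prefactor² = (2J+1)×Δ×N² = 2/3
  k=1: −1/(1!×0!×0!×1!×0!×0!) = -1
Σ = -1  ⇒  CG² = 2/3×(-1)² = 2/3
CG = −√(2/3) = -0.816497

-0.816497  (= −√(2/3))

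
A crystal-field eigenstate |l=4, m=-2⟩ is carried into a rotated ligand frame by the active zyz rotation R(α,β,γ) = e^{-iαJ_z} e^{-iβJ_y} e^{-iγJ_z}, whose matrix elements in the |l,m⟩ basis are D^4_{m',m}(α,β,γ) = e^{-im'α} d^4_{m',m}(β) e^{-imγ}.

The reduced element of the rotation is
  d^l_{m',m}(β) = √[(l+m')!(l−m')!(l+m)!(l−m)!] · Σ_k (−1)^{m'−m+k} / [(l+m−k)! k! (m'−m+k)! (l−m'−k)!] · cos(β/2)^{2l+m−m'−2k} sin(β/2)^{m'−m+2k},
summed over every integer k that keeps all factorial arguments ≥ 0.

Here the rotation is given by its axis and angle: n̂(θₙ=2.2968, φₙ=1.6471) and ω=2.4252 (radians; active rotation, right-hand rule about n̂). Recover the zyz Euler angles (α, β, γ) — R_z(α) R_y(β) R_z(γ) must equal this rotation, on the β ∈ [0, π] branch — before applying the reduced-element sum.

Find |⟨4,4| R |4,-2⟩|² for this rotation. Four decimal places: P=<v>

Axis–angle → zyz. n̂ = (sinθₙcosφₙ, sinθₙsinφₙ, cosθₙ) = (-0.057007, +0.745657, -0.663886), ω = 2.4252.
R = I cosω + sinω [n̂]ₓ + (1−cosω) n̂n̂ᵀ gives
  R = [-0.748479, +0.361387, +0.556039; -0.510519, +0.221153, -0.830940; -0.423261, -0.905809, +0.018967]
β = atan2(√(R₁₃²+R₂₃²), R₃₃) = 1.551829; α = atan2(R₂₃, R₁₃) mod 2π = 5.302122; γ = atan2(R₃₂, −R₃₁) mod 2π = 5.149514
Split into d^4_{4,-2}(β=1.5518) × two z-phases.
Half-angle: c=0.713781, s=0.700369. N=√(40320·1·2·720)=7619.763776
The bounds max(0,m−m')=0 and min(l+m,l−m')=0 give 1 term
  k=0: (−1)^6·7619.7638/(1440)·0.7138^2·0.7004^6 = +0.318178
d^4_{4,-2}(1.5518) = +0.318178
|D^4_{4,-2}|² = |d^4_{4,-2}(β)|² = (+0.318178)² = 0.101237 (the z-rotation phases have unit modulus)

P=0.1012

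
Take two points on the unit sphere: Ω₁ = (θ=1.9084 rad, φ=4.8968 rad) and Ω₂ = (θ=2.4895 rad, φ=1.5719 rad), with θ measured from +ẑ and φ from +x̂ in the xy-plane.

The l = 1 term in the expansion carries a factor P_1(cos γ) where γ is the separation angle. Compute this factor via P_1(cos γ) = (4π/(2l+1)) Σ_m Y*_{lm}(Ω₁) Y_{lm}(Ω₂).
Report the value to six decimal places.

Term-by-term m-sum for l=1 (normalisation 4π/3 = 4.188790):
  m=-1: (0.059776, -0.320464) × (-0.000231, -0.209663) = (-0.067203, -0.012459)  (running Σ = (-0.067203, -0.012459))
  m=0: (-0.161838, -0.000000) × (-0.388349, 0.000000) = (0.062850, 0.000000)  (running Σ = (-0.004354, -0.012459))
  m=1: (-0.059776, -0.320464) × (0.000231, -0.209663) = (-0.067203, 0.012459)  (running Σ = (-0.071557, 0.000000))
Accumulated sum (-0.071557, 0.000000); after 4π/(2l+1) scaling, (-0.299737, 0.000000) ⇒ P_1 = -0.299737

-0.299737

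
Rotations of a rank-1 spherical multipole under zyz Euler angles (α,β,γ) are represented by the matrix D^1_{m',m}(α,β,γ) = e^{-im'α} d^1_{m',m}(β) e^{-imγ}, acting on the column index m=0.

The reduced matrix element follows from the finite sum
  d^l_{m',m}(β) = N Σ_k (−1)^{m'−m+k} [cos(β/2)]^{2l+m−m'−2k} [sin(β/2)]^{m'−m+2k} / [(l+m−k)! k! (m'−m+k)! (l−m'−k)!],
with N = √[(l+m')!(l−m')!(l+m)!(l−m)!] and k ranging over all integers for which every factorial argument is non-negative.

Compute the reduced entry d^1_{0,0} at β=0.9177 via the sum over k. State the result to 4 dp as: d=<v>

d^1_{0,0}(β=0.9177) via the finite sum:
With c≡cos(β/2)=0.896562 and s≡sin(β/2)=0.442917, N=[1·1·1·1]^{1/2}=1.000000
The bounds max(0,m−m')=0 and min(l+m,l−m')=1 give 2 terms
  k=0: (−1)^0·1.0000/(1)·0.8966^2·0.4429^0 = +0.803824
  k=1: (−1)^1·1.0000/(1)·0.8966^0·0.4429^2 = -0.196176
d^1_{0,0}(0.9177) = +0.803824 -0.196176 = +0.607648

d=0.6076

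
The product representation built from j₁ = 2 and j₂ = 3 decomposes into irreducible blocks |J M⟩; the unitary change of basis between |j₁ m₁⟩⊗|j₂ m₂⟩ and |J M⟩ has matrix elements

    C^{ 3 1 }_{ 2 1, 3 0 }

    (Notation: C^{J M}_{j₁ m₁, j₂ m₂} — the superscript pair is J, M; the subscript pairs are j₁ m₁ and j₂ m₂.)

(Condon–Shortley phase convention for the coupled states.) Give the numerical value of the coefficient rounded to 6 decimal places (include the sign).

√[7·2!2!4!/9! · 3!1!3!3!4!2!] = √(96/5)
  +(−1)^0/∏(0,2,1,3,1,1)! = 1/12  (running 1/12)
  +(−1)^1/∏(1,1,0,2,2,2)! = -1/8  (running -1/24)
⟨..|..⟩ = √(96/5)·(-1/24) = -0.182574

-0.182574  (= −√(1/30))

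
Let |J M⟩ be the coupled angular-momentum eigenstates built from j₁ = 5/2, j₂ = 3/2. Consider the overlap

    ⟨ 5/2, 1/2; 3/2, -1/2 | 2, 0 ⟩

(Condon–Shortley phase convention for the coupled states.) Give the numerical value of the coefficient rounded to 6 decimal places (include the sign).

triangle: 2!·3!·1!/7! = 12/5040
(j±m)!: 3!·2!·1!·2!·2!·2! = 96
prefactor² = (2J+1)·Δ·N² = 8/7
  k=0: +1/(0!·2!·2!·1!·1!·0!) = 1/4
  k=1: −1/(1!·1!·1!·0!·2!·1!) = -1/2
Σ = -1/4  ⇒  CG² = 8/7·(-1/4)² = 1/14
CG = −√(1/14) = -0.267261

-0.267261  (= −√(1/14))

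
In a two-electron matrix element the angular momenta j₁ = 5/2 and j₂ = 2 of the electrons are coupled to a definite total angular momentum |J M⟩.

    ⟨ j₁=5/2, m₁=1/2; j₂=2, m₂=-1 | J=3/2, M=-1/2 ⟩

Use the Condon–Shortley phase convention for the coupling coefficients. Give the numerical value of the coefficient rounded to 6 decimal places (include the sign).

-0.487950  (= −√(5/21))

triangle: 3!·2!·1!/7! = 12/5040
(j±m)!: 3!·2!·1!·3!·1!·2! = 144
prefactor² = (2J+1)·Δ·N² = 48/35
  k=0: +1/(0!·3!·2!·1!·0!·0!) = 1/12
  k=1: −1/(1!·2!·1!·0!·1!·1!) = -1/2
Σ = -5/12  ⇒  CG² = 48/35·(-5/12)² = 5/21
CG = −√(5/21) = -0.487950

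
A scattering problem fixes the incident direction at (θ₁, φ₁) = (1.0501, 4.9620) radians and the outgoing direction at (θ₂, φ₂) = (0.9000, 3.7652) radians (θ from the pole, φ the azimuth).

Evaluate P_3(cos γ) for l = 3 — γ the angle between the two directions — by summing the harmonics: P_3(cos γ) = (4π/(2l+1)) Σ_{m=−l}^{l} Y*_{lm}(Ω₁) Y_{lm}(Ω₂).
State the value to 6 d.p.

-0.403069

Expand P_3 via completeness: Σ_{m} conj(Y_{3,m}) at Ω₁ times Y_{3,m} at Ω₂ —
  m=-3: Y*=(-0.185416, 0.199496)  Y=(0.059268, 0.191580)  product (-0.049209, -0.023698)
  m=-2: Y*=(-0.335899, -0.183163)  Y=(0.123944, -0.369576)  product (-0.109326, 0.101438)
  m=-1: Y*=(0.016445, -0.064507)  Y=(-0.191531, 0.137781)  product (0.005738, 0.014621)
  m=+0: Y*=(-0.327216, -0.000000)  Y=(-0.247745, 0.000000)  product (0.081066, 0.000000)
  m=+1: Y*=(-0.016445, -0.064507)  Y=(0.191531, 0.137781)  product (0.005738, -0.014621)
  m=+2: Y*=(-0.335899, 0.183163)  Y=(0.123944, 0.369576)  product (-0.109326, -0.101438)
  m=+3: Y*=(0.185416, 0.199496)  Y=(-0.059268, 0.191580)  product (-0.049209, 0.023698)
Accumulated sum (-0.224526, 0.000000); after 4π/(2l+1) scaling, (-0.403069, 0.000000) ⇒ P_3 = -0.403069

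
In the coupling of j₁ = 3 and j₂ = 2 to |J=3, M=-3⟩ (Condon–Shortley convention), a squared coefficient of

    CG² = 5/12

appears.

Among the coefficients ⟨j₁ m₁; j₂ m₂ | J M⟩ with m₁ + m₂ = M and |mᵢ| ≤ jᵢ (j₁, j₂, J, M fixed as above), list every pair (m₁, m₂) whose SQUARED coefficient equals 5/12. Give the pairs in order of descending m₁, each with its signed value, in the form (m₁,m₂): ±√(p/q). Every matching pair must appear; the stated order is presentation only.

Admissible pairs with m₁+m₂ = M = -3: (-3,0), (-2,-1), (-1,-2)
  (m₁,m₂)=(-1,-2): CG² = 1/6, CG = +√(1/6)
  (m₁,m₂)=(-2,-1): CG² = 5/12, CG = −√(5/12)   ← matches the target
  (m₁,m₂)=(-3,0): CG² = 5/12, CG = +√(5/12)   ← matches the target
Pairs with CG² = 5/12: (-2,-1): −√(5/12); (-3,0): +√(5/12)

(-2,-1): −√(5/12); (-3,0): +√(5/12)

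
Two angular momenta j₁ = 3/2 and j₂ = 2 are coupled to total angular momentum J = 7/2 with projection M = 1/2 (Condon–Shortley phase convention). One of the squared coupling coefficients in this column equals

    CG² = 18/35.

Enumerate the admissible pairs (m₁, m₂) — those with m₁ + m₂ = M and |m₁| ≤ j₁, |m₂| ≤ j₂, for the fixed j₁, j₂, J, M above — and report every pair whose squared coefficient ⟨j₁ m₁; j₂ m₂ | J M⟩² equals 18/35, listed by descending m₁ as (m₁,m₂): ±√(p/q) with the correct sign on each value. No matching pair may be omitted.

(1/2,0): +√(18/35)

Admissible pairs with m₁+m₂ = M = 1/2: (-3/2,2), (-1/2,1), (1/2,0), (3/2,-1)
  (m₁,m₂)=(3/2,-1): CG² = 4/35, CG = +√(4/35)
  (m₁,m₂)=(1/2,0): CG² = 18/35, CG = +√(18/35)   ← matches the target
  (m₁,m₂)=(-1/2,1): CG² = 12/35, CG = +√(12/35)
  (m₁,m₂)=(-3/2,2): CG² = 1/35, CG = +√(1/35)
Pairs with CG² = 18/35: (1/2,0): +√(18/35)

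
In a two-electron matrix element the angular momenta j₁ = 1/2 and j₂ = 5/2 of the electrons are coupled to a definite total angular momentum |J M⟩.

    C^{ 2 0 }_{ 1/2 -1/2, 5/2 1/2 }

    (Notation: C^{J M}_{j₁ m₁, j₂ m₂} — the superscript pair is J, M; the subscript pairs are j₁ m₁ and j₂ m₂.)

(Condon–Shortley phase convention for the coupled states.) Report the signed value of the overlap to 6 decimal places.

triangle: 1!·0!·4!/6! = 24/720
(j±m)!: 0!·1!·3!·2!·2!·2! = 48
prefactor² = (2J+1)·Δ·N² = 8
  k=1: −1/(1!·0!·0!·2!·0!·2!) = -1/4
Σ = -1/4  ⇒  CG² = 8·(-1/4)² = 1/2
CG = −√(1/2) = -0.707107

−√(1/2) = -0.707107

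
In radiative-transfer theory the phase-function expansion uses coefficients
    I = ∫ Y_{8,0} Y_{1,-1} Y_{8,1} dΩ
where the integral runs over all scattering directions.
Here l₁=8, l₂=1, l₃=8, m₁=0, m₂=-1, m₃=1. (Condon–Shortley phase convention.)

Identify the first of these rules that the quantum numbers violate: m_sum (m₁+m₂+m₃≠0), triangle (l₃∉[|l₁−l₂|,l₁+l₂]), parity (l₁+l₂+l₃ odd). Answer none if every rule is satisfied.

parity

Σmᵢ = 0  ✓
l₃∈[|l₁−l₂|,l₁+l₂]=[7,9], have l₃=8  ✓
Σlᵢ = 17 ⇒ odd  ✗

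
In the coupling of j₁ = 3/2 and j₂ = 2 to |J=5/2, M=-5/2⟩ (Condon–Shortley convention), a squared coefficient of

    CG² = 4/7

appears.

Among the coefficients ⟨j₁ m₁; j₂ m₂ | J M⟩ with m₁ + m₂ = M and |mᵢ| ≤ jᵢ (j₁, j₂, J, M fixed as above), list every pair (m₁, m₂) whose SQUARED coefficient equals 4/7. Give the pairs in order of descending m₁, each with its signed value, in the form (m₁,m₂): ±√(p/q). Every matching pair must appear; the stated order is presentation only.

(-1/2,-2): +√(4/7)

Admissible pairs with m₁+m₂ = M = -5/2: (-3/2,-1), (-1/2,-2)
  (m₁,m₂)=(-1/2,-2): CG² = 4/7, CG = +√(4/7)   ← matches the target
  (m₁,m₂)=(-3/2,-1): CG² = 3/7, CG = −√(3/7)
Pairs with CG² = 4/7: (-1/2,-2): +√(4/7)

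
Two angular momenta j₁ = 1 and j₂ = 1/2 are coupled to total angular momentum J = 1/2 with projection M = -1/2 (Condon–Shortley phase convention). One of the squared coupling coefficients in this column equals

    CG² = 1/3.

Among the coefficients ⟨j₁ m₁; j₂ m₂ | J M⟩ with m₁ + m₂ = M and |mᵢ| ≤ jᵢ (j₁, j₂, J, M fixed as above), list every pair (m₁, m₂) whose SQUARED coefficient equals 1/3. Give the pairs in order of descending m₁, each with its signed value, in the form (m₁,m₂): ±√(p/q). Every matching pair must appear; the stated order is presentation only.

Admissible pairs with m₁+m₂ = M = -1/2: (-1,1/2), (0,-1/2)
  (m₁,m₂)=(0,-1/2): CG² = 1/3, CG = +√(1/3)   ← matches the target
  (m₁,m₂)=(-1,1/2): CG² = 2/3, CG = −√(2/3)
Pairs with CG² = 1/3: (0,-1/2): +√(1/3)

(0,-1/2): +√(1/3)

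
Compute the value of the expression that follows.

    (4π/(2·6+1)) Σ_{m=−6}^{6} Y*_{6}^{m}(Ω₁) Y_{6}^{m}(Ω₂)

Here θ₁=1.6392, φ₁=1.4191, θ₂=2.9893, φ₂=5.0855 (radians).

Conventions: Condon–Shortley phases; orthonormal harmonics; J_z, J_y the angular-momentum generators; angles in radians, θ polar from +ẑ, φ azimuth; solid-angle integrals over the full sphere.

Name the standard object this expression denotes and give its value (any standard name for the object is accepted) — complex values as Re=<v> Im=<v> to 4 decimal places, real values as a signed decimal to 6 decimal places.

This sum is the spherical-harmonic addition theorem: it equals the Legendre polynomial P_l(cos γ) of the angle γ between the two directions.
Addition theorem: P_6(cos γ) = (4π/13) Σ_m Y*_{lm}(Ω₁) Y_{lm}(Ω₂), m = −6…6:
  term(m=-6) = (-0.000003, 0.000000)   from Y*(Ω₁)=(-0.292288, 0.376128), Y(Ω₂)=(0.000004, 0.000005)
  term(m=-5) = (0.000013, 0.000007)   from Y*(Ω₁)=(-0.077758, -0.082061), Y(Ω₂)=(-0.000127, 0.000039)
  term(m=-4) = (0.000311, 0.000533)   from Y*(Ω₁)=(-0.275437, 0.191193), Y(Ω₂)=(0.000144, -0.001836)
  term(m=-3) = (-0.000008, -0.002270)   from Y*(Ω₁)=(-0.057299, -0.117093), Y(Ω₂)=(0.015670, 0.007598)
  term(m=-2) = (0.016538, -0.028805)   from Y*(Ω₁)=(-0.283576, 0.088775), Y(Ω₂)=(-0.082076, 0.075885)
  term(m=-1) = (-0.052480, 0.030384)   from Y*(Ω₁)=(-0.020634, -0.134979), Y(Ω₂)=(-0.161881, -0.413545)
  term(m=+0) = (-0.225048, -0.000000)   from Y*(Ω₁)=(-0.287099, -0.000000), Y(Ω₂)=(0.783871, 0.000000)
  term(m=+1) = (-0.052480, -0.030384)   from Y*(Ω₁)=(0.020634, -0.134979), Y(Ω₂)=(0.161881, -0.413545)
  term(m=+2) = (0.016538, 0.028805)   from Y*(Ω₁)=(-0.283576, -0.088775), Y(Ω₂)=(-0.082076, -0.075885)
  term(m=+3) = (-0.000008, 0.002270)   from Y*(Ω₁)=(0.057299, -0.117093), Y(Ω₂)=(-0.015670, 0.007598)
  term(m=+4) = (0.000311, -0.000533)   from Y*(Ω₁)=(-0.275437, -0.191193), Y(Ω₂)=(0.000144, 0.001836)
  term(m=+5) = (0.000013, -0.000007)   from Y*(Ω₁)=(0.077758, -0.082061), Y(Ω₂)=(0.000127, 0.000039)
  term(m=+6) = (-0.000003, -0.000000)   from Y*(Ω₁)=(-0.292288, -0.376128), Y(Ω₂)=(0.000004, -0.000005)
Total Σ_m = (-0.296304, 0.000000). Multiply by 0.966644: (-0.286421, 0.000000). P_6(cos γ) = -0.286421

Legendre polynomial (addition theorem), -0.286421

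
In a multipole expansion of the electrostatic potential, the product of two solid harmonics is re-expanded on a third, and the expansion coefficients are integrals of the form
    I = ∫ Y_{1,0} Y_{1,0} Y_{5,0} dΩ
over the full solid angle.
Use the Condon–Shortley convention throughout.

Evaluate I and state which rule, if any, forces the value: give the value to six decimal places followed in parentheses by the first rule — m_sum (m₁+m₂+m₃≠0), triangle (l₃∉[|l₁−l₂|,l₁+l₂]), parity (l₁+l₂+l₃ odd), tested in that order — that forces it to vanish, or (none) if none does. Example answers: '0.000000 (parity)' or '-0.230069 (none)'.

triangle: need 0≤l₃≤2, have 5; I=0

0.000000 (triangle)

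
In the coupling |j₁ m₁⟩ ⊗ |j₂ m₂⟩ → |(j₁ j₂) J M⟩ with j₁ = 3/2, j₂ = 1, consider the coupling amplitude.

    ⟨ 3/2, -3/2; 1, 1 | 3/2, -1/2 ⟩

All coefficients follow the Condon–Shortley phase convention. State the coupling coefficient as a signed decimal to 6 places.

−√(2/5) = -0.632456

triangle: 1!·2!·1!/5! = 2/120
(j±m)!: 0!·3!·2!·0!·1!·2! = 24
prefactor² = (2J+1)·Δ·N² = 8/5
  k=1: −1/(1!·0!·2!·1!·0!·0!) = -1/2
Σ = -1/2  ⇒  CG² = 8/5·(-1/2)² = 2/5
CG = −√(2/5) = -0.632456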